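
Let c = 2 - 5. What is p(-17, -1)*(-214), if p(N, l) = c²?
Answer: -1926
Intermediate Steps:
c = -3
p(N, l) = 9 (p(N, l) = (-3)² = 9)
p(-17, -1)*(-214) = 9*(-214) = -1926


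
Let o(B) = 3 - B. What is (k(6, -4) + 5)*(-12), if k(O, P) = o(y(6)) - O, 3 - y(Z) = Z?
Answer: -60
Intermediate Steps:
y(Z) = 3 - Z
k(O, P) = 6 - O (k(O, P) = (3 - (3 - 1*6)) - O = (3 - (3 - 6)) - O = (3 - 1*(-3)) - O = (3 + 3) - O = 6 - O)
(k(6, -4) + 5)*(-12) = ((6 - 1*6) + 5)*(-12) = ((6 - 6) + 5)*(-12) = (0 + 5)*(-12) = 5*(-12) = -60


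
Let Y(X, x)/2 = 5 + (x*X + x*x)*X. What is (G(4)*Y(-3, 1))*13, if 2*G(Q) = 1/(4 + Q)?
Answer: 143/8 ≈ 17.875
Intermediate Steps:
G(Q) = 1/(2*(4 + Q))
Y(X, x) = 10 + 2*X*(x² + X*x) (Y(X, x) = 2*(5 + (x*X + x*x)*X) = 2*(5 + (X*x + x²)*X) = 2*(5 + (x² + X*x)*X) = 2*(5 + X*(x² + X*x)) = 10 + 2*X*(x² + X*x))
(G(4)*Y(-3, 1))*13 = ((1/(2*(4 + 4)))*(10 + 2*(-3)*1² + 2*1*(-3)²))*13 = (((½)/8)*(10 + 2*(-3)*1 + 2*1*9))*13 = (((½)*(⅛))*(10 - 6 + 18))*13 = ((1/16)*22)*13 = (11/8)*13 = 143/8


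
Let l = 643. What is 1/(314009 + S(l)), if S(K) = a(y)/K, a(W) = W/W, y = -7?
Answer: 643/201907788 ≈ 3.1846e-6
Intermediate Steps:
a(W) = 1
S(K) = 1/K
1/(314009 + S(l)) = 1/(314009 + 1/643) = 1/(201907788/643) = 643/201907788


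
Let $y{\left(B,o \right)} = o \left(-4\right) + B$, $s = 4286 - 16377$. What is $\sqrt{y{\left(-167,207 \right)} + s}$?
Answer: $3 i \sqrt{1454} \approx 114.39 i$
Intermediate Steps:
$s = -12091$ ($s = 4286 - 16377 = -12091$)
$y{\left(B,o \right)} = B - 4 o$ ($y{\left(B,o \right)} = - 4 o + B = B - 4 o$)
$\sqrt{y{\left(-167,207 \right)} + s} = \sqrt{\left(-167 - 828\right) - 12091} = \sqrt{-995 - 12091} = \sqrt{-13086} = 3 i \sqrt{1454}$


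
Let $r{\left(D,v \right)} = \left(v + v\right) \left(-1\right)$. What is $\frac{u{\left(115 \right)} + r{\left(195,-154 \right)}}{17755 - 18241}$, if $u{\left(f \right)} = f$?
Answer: $- \frac{47}{54} \approx -0.87037$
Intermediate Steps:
$r{\left(D,v \right)} = - 2 v$ ($r{\left(D,v \right)} = 2 v \left(-1\right) = - 2 v$)
$\frac{u{\left(115 \right)} + r{\left(195,-154 \right)}}{17755 - 18241} = \frac{115 - -308}{17755 - 18241} = \frac{115 + 308}{-486} = 423 \left(- \frac{1}{486}\right) = - \frac{47}{54}$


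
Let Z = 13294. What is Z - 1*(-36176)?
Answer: 49470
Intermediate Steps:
Z - 1*(-36176) = 13294 - 1*(-36176) = 13294 + 36176 = 49470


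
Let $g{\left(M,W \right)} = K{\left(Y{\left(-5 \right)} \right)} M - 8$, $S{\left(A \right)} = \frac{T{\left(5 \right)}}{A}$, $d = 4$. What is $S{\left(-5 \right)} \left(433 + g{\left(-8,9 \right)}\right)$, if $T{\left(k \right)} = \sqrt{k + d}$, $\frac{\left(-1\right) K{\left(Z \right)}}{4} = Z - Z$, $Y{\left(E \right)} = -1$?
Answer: $-255$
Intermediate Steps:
$K{\left(Z \right)} = 0$ ($K{\left(Z \right)} = - 4 \left(Z - Z\right) = \left(-4\right) 0 = 0$)
$T{\left(k \right)} = \sqrt{4 + k}$ ($T{\left(k \right)} = \sqrt{k + 4} = \sqrt{4 + k}$)
$S{\left(A \right)} = \frac{3}{A}$ ($S{\left(A \right)} = \frac{\sqrt{4 + 5}}{A} = \frac{\sqrt{9}}{A} = \frac{3}{A}$)
$g{\left(M,W \right)} = -8$ ($g{\left(M,W \right)} = 0 M - 8 = 0 - 8 = -8$)
$S{\left(-5 \right)} \left(433 + g{\left(-8,9 \right)}\right) = \frac{3}{-5} \left(433 - 8\right) = 3 \left(- \frac{1}{5}\right) 425 = \left(- \frac{3}{5}\right) 425 = -255$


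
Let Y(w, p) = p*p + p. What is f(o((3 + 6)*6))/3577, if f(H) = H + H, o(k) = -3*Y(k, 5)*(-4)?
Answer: 720/3577 ≈ 0.20129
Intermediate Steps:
Y(w, p) = p + p**2 (Y(w, p) = p**2 + p = p + p**2)
o(k) = 360 (o(k) = -15*(1 + 5)*(-4) = -15*6*(-4) = -3*30*(-4) = -90*(-4) = 360)
f(H) = 2*H
f(o((3 + 6)*6))/3577 = (2*360)/3577 = 720*(1/3577) = 720/3577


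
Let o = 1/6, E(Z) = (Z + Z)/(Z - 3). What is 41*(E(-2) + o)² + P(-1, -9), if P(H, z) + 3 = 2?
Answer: 33581/900 ≈ 37.312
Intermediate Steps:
P(H, z) = -1 (P(H, z) = -3 + 2 = -1)
E(Z) = 2*Z/(-3 + Z) (E(Z) = (2*Z)/(-3 + Z) = 2*Z/(-3 + Z))
o = ⅙ ≈ 0.16667
41*(E(-2) + o)² + P(-1, -9) = 41*(2*(-2)/(-3 - 2) + ⅙)² - 1 = 41*(2*(-2)/(-5) + ⅙)² - 1 = 41*(2*(-2)*(-⅕) + ⅙)² - 1 = 41*(⅘ + ⅙)² - 1 = 41*(29/30)² - 1 = 41*(841/900) - 1 = 34481/900 - 1 = 33581/900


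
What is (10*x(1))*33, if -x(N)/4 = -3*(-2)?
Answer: -7920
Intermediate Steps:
x(N) = -24 (x(N) = -(-12)*(-2) = -4*6 = -24)
(10*x(1))*33 = (10*(-24))*33 = -240*33 = -7920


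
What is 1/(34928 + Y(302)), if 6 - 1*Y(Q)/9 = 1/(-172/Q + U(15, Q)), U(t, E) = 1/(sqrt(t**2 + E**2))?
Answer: 2629447469828/92024884175020865 - 296413*sqrt(541)/92024884175020865 ≈ 2.8573e-5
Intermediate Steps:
U(t, E) = 1/sqrt(E**2 + t**2) (U(t, E) = 1/(sqrt(E**2 + t**2)) = 1/sqrt(E**2 + t**2))
Y(Q) = 54 - 9/(1/sqrt(225 + Q**2) - 172/Q) (Y(Q) = 54 - 9/(-172/Q + 1/sqrt(Q**2 + 15**2)) = 54 - 9/(-172/Q + 1/sqrt(Q**2 + 225)) = 54 - 9/(-172/Q + 1/sqrt(225 + Q**2)) = 54 - 9/(1/sqrt(225 + Q**2) - 172/Q))
1/(34928 + Y(302)) = 1/(34928 + 9*(6*302 - sqrt(225 + 302**2)*(1032 + 302))/(302 - 172*sqrt(225 + 302**2))) = 1/(34928 + 9*(1812 - 1*sqrt(225 + 91204)*1334)/(302 - 172*sqrt(225 + 91204))) = 1/(34928 + 9*(1812 - 1*sqrt(91429)*1334)/(302 - 2236*sqrt(541))) = 1/(34928 + 9*(1812 - 1*13*sqrt(541)*1334)/(302 - 2236*sqrt(541))) = 1/(34928 + 9*(1812 - 17342*sqrt(541))/(302 - 2236*sqrt(541)))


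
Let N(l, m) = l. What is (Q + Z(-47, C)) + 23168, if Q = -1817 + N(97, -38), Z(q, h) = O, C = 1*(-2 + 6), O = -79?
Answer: 21369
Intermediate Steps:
C = 4 (C = 1*4 = 4)
Z(q, h) = -79
Q = -1720 (Q = -1817 + 97 = -1720)
(Q + Z(-47, C)) + 23168 = (-1720 - 79) + 23168 = -1799 + 23168 = 21369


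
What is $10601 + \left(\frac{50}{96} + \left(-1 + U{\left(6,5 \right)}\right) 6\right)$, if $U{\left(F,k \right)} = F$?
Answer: $\frac{510313}{48} \approx 10632.0$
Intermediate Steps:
$10601 + \left(\frac{50}{96} + \left(-1 + U{\left(6,5 \right)}\right) 6\right) = 10601 + \left(\frac{50}{96} + \left(-1 + 6\right) 6\right) = 10601 + \left(50 \cdot \frac{1}{96} + 5 \cdot 6\right) = 10601 + \left(\frac{25}{48} + 30\right) = 10601 + \frac{1465}{48} = \frac{510313}{48}$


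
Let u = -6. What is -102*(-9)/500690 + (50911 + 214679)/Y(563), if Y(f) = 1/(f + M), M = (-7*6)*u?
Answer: 54188639768709/250345 ≈ 2.1646e+8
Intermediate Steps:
M = 252 (M = -7*6*(-6) = -42*(-6) = 252)
Y(f) = 1/(252 + f) (Y(f) = 1/(f + 252) = 1/(252 + f))
-102*(-9)/500690 + (50911 + 214679)/Y(563) = -102*(-9)/500690 + (50911 + 214679)/(1/(252 + 563)) = 918*(1/500690) + 265590/(1/815) = 459/250345 + 265590/(1/815) = 459/250345 + 265590*815 = 459/250345 + 216455850 = 54188639768709/250345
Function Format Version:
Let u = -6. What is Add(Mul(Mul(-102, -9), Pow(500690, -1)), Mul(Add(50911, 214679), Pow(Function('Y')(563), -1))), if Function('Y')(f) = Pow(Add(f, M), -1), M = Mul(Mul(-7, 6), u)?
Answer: Rational(54188639768709, 250345) ≈ 2.1646e+8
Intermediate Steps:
M = 252 (M = Mul(Mul(-7, 6), -6) = Mul(-42, -6) = 252)
Function('Y')(f) = Pow(Add(252, f), -1) (Function('Y')(f) = Pow(Add(f, 252), -1) = Pow(Add(252, f), -1))
Add(Mul(Mul(-102, -9), Pow(500690, -1)), Mul(Add(50911, 214679), Pow(Function('Y')(563), -1))) = Add(Mul(Mul(-102, -9), Pow(500690, -1)), Mul(Add(50911, 214679), Pow(Pow(Add(252, 563), -1), -1))) = Add(Mul(918, Rational(1, 500690)), Mul(265590, Pow(Pow(815, -1), -1))) = Add(Rational(459, 250345), Mul(265590, Pow(Rational(1, 815), -1))) = Add(Rational(459, 250345), Mul(265590, 815)) = Add(Rational(459, 250345), 216455850) = Rational(54188639768709, 250345)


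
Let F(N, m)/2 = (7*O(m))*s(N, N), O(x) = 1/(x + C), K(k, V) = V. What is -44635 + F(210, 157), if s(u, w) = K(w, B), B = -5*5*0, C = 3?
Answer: -44635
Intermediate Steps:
B = 0 (B = -25*0 = 0)
O(x) = 1/(3 + x) (O(x) = 1/(x + 3) = 1/(3 + x))
s(u, w) = 0
F(N, m) = 0 (F(N, m) = 2*((7/(3 + m))*0) = 2*0 = 0)
-44635 + F(210, 157) = -44635 + 0 = -44635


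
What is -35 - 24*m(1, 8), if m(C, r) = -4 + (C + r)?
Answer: -155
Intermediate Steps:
m(C, r) = -4 + C + r
-35 - 24*m(1, 8) = -35 - 24*(-4 + 1 + 8) = -35 - 24*5 = -35 - 120 = -155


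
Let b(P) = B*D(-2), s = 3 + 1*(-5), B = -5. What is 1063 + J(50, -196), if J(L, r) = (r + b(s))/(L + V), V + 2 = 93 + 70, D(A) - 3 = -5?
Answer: 224107/211 ≈ 1062.1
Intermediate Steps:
s = -2 (s = 3 - 5 = -2)
D(A) = -2 (D(A) = 3 - 5 = -2)
V = 161 (V = -2 + (93 + 70) = -2 + 163 = 161)
b(P) = 10 (b(P) = -5*(-2) = 10)
J(L, r) = (10 + r)/(161 + L) (J(L, r) = (r + 10)/(L + 161) = (10 + r)/(161 + L))
1063 + J(50, -196) = 1063 + (10 - 196)/(161 + 50) = 1063 - 186/211 = 224107/211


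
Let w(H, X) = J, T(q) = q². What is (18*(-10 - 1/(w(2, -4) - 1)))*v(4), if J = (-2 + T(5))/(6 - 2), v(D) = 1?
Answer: -3492/19 ≈ -183.79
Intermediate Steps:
J = 23/4 (J = (-2 + 5²)/(6 - 2) = (-2 + 25)/4 = 23*(¼) = 23/4 ≈ 5.7500)
w(H, X) = 23/4
(18*(-10 - 1/(w(2, -4) - 1)))*v(4) = (18*(-10 - 1/(23/4 - 1)))*1 = (18*(-10 - 1/19/4))*1 = (18*(-10 - 1*4/19))*1 = (18*(-10 - 4/19))*1 = (18*(-194/19))*1 = -3492/19*1 = -3492/19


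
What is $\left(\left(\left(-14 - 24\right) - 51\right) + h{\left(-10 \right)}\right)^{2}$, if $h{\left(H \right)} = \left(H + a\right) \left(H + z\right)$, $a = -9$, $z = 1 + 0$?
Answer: $6724$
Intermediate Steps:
$z = 1$
$h{\left(H \right)} = \left(1 + H\right) \left(-9 + H\right)$ ($h{\left(H \right)} = \left(H - 9\right) \left(H + 1\right) = \left(-9 + H\right) \left(1 + H\right) = \left(1 + H\right) \left(-9 + H\right)$)
$\left(\left(\left(-14 - 24\right) - 51\right) + h{\left(-10 \right)}\right)^{2} = \left(\left(\left(-14 - 24\right) - 51\right) - \left(-71 - 100\right)\right)^{2} = \left(\left(-38 - 51\right) + \left(-9 + 100 + 80\right)\right)^{2} = \left(-89 + 171\right)^{2} = 82^{2} = 6724$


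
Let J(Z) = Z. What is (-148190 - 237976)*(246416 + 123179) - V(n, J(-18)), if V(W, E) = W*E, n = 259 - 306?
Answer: -142725023616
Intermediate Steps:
n = -47
V(W, E) = E*W
(-148190 - 237976)*(246416 + 123179) - V(n, J(-18)) = (-148190 - 237976)*(246416 + 123179) - (-18)*(-47) = -386166*369595 - 1*846 = -142725022770 - 846 = -142725023616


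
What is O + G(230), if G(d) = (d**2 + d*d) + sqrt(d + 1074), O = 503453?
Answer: 609253 + 2*sqrt(326) ≈ 6.0929e+5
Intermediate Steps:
G(d) = sqrt(1074 + d) + 2*d**2 (G(d) = (d**2 + d**2) + sqrt(1074 + d) = 2*d**2 + sqrt(1074 + d) = sqrt(1074 + d) + 2*d**2)
O + G(230) = 503453 + (sqrt(1074 + 230) + 2*230**2) = 503453 + (sqrt(1304) + 2*52900) = 503453 + (2*sqrt(326) + 105800) = 503453 + (105800 + 2*sqrt(326)) = 609253 + 2*sqrt(326)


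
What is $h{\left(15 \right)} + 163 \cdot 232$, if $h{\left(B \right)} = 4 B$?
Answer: $37876$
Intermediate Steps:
$h{\left(15 \right)} + 163 \cdot 232 = 4 \cdot 15 + 163 \cdot 232 = 60 + 37816 = 37876$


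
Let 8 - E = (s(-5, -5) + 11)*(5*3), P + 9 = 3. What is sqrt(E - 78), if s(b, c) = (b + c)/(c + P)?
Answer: I*sqrt(30085)/11 ≈ 15.768*I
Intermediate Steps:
P = -6 (P = -9 + 3 = -6)
s(b, c) = (b + c)/(-6 + c) (s(b, c) = (b + c)/(c - 6) = (b + c)/(-6 + c))
E = -1877/11 (E = 8 - ((-5 - 5)/(-6 - 5) + 11)*5*3 = 8 - (-10/(-11) + 11)*15 = 8 - (-1/11*(-10) + 11)*15 = 8 - (10/11 + 11)*15 = 8 - 131*15/11 = 8 - 1*1965/11 = 8 - 1965/11 = -1877/11 ≈ -170.64)
sqrt(E - 78) = sqrt(-1877/11 - 78) = sqrt(-2735/11) = I*sqrt(30085)/11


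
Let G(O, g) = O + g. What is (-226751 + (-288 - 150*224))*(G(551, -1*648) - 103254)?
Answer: 26937301289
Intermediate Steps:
(-226751 + (-288 - 150*224))*(G(551, -1*648) - 103254) = (-226751 + (-288 - 150*224))*((551 - 1*648) - 103254) = (-226751 + (-288 - 33600))*((551 - 648) - 103254) = (-226751 - 33888)*(-97 - 103254) = -260639*(-103351) = 26937301289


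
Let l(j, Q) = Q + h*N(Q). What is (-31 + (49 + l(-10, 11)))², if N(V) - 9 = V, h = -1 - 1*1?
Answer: 121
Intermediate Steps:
h = -2 (h = -1 - 1 = -2)
N(V) = 9 + V
l(j, Q) = -18 - Q (l(j, Q) = Q - 2*(9 + Q) = Q + (-18 - 2*Q) = -18 - Q)
(-31 + (49 + l(-10, 11)))² = (-31 + (49 + (-18 - 1*11)))² = (-31 + (49 + (-18 - 11)))² = (-31 + (49 - 29))² = (-31 + 20)² = (-11)² = 121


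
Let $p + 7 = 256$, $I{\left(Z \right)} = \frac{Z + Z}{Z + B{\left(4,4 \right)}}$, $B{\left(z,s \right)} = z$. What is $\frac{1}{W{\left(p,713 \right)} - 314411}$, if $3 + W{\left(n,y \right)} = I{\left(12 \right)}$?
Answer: $- \frac{2}{628825} \approx -3.1805 \cdot 10^{-6}$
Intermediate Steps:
$I{\left(Z \right)} = \frac{2 Z}{4 + Z}$ ($I{\left(Z \right)} = \frac{Z + Z}{Z + 4} = \frac{2 Z}{4 + Z}$)
$p = 249$ ($p = -7 + 256 = 249$)
$W{\left(n,y \right)} = - \frac{3}{2}$ ($W{\left(n,y \right)} = -3 + 2 \cdot 12 \frac{1}{4 + 12} = -3 + 2 \cdot 12 \cdot \frac{1}{16} = -3 + \frac{3}{2} = - \frac{3}{2}$)
$\frac{1}{W{\left(p,713 \right)} - 314411} = \frac{1}{- \frac{3}{2} - 314411} = \frac{1}{- \frac{628825}{2}} = - \frac{2}{628825}$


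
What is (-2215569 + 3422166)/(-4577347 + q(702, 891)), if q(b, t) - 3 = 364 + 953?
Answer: -1206597/4576027 ≈ -0.26368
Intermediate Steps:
q(b, t) = 1320 (q(b, t) = 3 + (364 + 953) = 3 + 1317 = 1320)
(-2215569 + 3422166)/(-4577347 + q(702, 891)) = (-2215569 + 3422166)/(-4577347 + 1320) = 1206597/(-4576027) = 1206597*(-1/4576027) = -1206597/4576027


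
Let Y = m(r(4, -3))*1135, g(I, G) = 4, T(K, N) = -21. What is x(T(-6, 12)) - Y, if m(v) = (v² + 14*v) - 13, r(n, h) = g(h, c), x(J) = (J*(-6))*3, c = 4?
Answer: -66587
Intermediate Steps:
x(J) = -18*J (x(J) = -6*J*3 = -18*J)
r(n, h) = 4
m(v) = -13 + v² + 14*v
Y = 66965 (Y = (-13 + 4² + 14*4)*1135 = (-13 + 16 + 56)*1135 = 59*1135 = 66965)
x(T(-6, 12)) - Y = -18*(-21) - 1*66965 = 378 - 66965 = -66587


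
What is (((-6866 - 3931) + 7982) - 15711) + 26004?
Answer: 7478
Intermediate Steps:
(((-6866 - 3931) + 7982) - 15711) + 26004 = ((-10797 + 7982) - 15711) + 26004 = (-2815 - 15711) + 26004 = -18526 + 26004 = 7478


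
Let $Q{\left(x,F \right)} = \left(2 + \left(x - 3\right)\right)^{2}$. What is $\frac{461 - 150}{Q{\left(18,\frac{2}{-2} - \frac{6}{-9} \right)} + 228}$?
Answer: $\frac{311}{517} \approx 0.60155$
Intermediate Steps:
$Q{\left(x,F \right)} = \left(-1 + x\right)^{2}$ ($Q{\left(x,F \right)} = \left(2 + \left(-3 + x\right)\right)^{2} = \left(-1 + x\right)^{2}$)
$\frac{461 - 150}{Q{\left(18,\frac{2}{-2} - \frac{6}{-9} \right)} + 228} = \frac{461 - 150}{\left(-1 + 18\right)^{2} + 228} = \frac{311}{17^{2} + 228} = \frac{311}{289 + 228} = \frac{311}{517}$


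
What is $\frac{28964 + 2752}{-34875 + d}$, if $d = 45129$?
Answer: $\frac{5286}{1709} \approx 3.093$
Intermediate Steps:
$\frac{28964 + 2752}{-34875 + d} = \frac{28964 + 2752}{-34875 + 45129} = \frac{31716}{10254} = 31716 \cdot \frac{1}{10254} = \frac{5286}{1709}$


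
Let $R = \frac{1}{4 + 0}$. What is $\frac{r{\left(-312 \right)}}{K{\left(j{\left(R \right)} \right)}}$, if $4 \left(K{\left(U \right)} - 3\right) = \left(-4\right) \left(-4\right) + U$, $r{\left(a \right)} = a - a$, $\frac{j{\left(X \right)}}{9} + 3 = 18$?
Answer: $0$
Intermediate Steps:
$R = \frac{1}{4} \approx 0.25$
$j{\left(X \right)} = 135$ ($j{\left(X \right)} = -27 + 9 \cdot 18 = -27 + 162 = 135$)
$r{\left(a \right)} = 0$
$K{\left(U \right)} = 7 + \frac{U}{4}$ ($K{\left(U \right)} = 3 + \frac{\left(-4\right) \left(-4\right) + U}{4} = 3 + \frac{16 + U}{4} = 3 + \left(4 + \frac{U}{4}\right) = 7 + \frac{U}{4}$)
$\frac{r{\left(-312 \right)}}{K{\left(j{\left(R \right)} \right)}} = \frac{0}{7 + \frac{1}{4} \cdot 135} = \frac{0}{7 + \frac{135}{4}} = \frac{0}{\frac{163}{4}} = 0 \cdot \frac{4}{163} = 0$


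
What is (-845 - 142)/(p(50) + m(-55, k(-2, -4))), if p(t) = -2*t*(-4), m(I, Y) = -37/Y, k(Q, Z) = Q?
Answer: -658/279 ≈ -2.3584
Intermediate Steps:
p(t) = 8*t
(-845 - 142)/(p(50) + m(-55, k(-2, -4))) = (-845 - 142)/(8*50 - 37/(-2)) = -987/(400 - 37*(-½)) = -987/(400 + 37/2) = -987/837/2 = -987*2/837 = -658/279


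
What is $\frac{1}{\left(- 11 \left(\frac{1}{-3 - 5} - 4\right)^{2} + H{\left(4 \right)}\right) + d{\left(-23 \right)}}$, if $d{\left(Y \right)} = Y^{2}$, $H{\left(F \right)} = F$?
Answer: $\frac{64}{22133} \approx 0.0028916$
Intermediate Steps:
$\frac{1}{\left(- 11 \left(\frac{1}{-3 - 5} - 4\right)^{2} + H{\left(4 \right)}\right) + d{\left(-23 \right)}} = \frac{1}{\left(- 11 \left(\frac{1}{-3 - 5} - 4\right)^{2} + 4\right) + \left(-23\right)^{2}} = \frac{1}{\left(- 11 \left(\frac{1}{-8} - 4\right)^{2} + 4\right) + 529} = \frac{1}{\left(- 11 \left(- \frac{1}{8} - 4\right)^{2} + 4\right) + 529} = \frac{1}{\left(- 11 \left(- \frac{33}{8}\right)^{2} + 4\right) + 529} = \frac{1}{\left(\left(-11\right) \frac{1089}{64} + 4\right) + 529} = \frac{1}{\left(- \frac{11979}{64} + 4\right) + 529} = \frac{1}{- \frac{11723}{64} + 529} = \frac{1}{\frac{22133}{64}} = \frac{64}{22133}$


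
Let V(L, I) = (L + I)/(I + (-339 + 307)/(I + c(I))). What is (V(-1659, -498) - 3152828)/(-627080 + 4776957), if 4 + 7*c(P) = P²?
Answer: -191956825220795/252661517955946 ≈ -0.75974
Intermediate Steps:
c(P) = -4/7 + P²/7
V(L, I) = (I + L)/(I - 32/(-4/7 + I + I²/7)) (V(L, I) = (L + I)/(I + (-339 + 307)/(I + (-4/7 + I²/7))) = (I + L)/(I - 32/(-4/7 + I + I²/7)))
(V(-1659, -498) - 3152828)/(-627080 + 4776957) = ((7*(-498)² - 498*(-4 + (-498)²) - 1659*(-4 + (-498)²) + 7*(-498)*(-1659))/(-224 + 7*(-498)² - 498*(-4 + (-498)²)) - 3152828)/(-627080 + 4776957) = ((7*248004 - 498*(-4 + 248004) - 1659*(-4 + 248004) + 5783274)/(-224 + 7*248004 - 498*(-4 + 248004)) - 3152828)/4149877 = ((1736028 - 498*248000 - 1659*248000 + 5783274)/(-224 + 1736028 - 498*248000) - 3152828)*(1/4149877) = ((1736028 - 123504000 - 411432000 + 5783274)/(-224 + 1736028 - 123504000) - 3152828)*(1/4149877) = (-527416698/(-121768196) - 3152828)*(1/4149877) = (-1/121768196*(-527416698) - 3152828)*(1/4149877) = (263708349/60884098 - 3152828)*(1/4149877) = -191956825220795/60884098*1/4149877 = -191956825220795/252661517955946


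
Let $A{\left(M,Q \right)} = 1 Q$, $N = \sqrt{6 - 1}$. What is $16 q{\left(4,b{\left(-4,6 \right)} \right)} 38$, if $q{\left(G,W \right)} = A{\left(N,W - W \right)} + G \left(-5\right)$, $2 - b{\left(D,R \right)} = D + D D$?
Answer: $-12160$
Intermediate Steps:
$N = \sqrt{5} \approx 2.2361$
$A{\left(M,Q \right)} = Q$
$b{\left(D,R \right)} = 2 - D - D^{2}$ ($b{\left(D,R \right)} = 2 - \left(D + D D\right) = 2 - \left(D + D^{2}\right) = 2 - D - D^{2}$)
$q{\left(G,W \right)} = - 5 G$ ($q{\left(G,W \right)} = \left(W - W\right) + G \left(-5\right) = 0 - 5 G = - 5 G$)
$16 q{\left(4,b{\left(-4,6 \right)} \right)} 38 = 16 \left(-5\right) 4 \cdot 38 = 16 \left(\left(-20\right) 38\right) = 16 \left(-760\right) = -12160$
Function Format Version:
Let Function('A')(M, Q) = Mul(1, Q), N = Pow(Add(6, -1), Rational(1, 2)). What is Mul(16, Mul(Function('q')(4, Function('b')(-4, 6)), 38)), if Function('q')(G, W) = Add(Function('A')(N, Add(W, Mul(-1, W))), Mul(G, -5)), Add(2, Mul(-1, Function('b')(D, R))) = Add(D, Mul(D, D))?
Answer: -12160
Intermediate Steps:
N = Pow(5, Rational(1, 2)) ≈ 2.2361
Function('A')(M, Q) = Q
Function('b')(D, R) = Add(2, Mul(-1, D), Mul(-1, Pow(D, 2))) (Function('b')(D, R) = Add(2, Mul(-1, Add(D, Mul(D, D)))) = Add(2, Mul(-1, Add(D, Pow(D, 2)))) = Add(2, Add(Mul(-1, D), Mul(-1, Pow(D, 2)))) = Add(2, Mul(-1, D), Mul(-1, Pow(D, 2))))
Function('q')(G, W) = Mul(-5, G) (Function('q')(G, W) = Add(Add(W, Mul(-1, W)), Mul(G, -5)) = Add(0, Mul(-5, G)) = Mul(-5, G))
Mul(16, Mul(Function('q')(4, Function('b')(-4, 6)), 38)) = Mul(16, Mul(Mul(-5, 4), 38)) = Mul(16, Mul(-20, 38)) = Mul(16, -760) = -12160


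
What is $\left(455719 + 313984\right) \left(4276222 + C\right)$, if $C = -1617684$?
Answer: $2046284674214$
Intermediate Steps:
$\left(455719 + 313984\right) \left(4276222 + C\right) = \left(455719 + 313984\right) \left(4276222 - 1617684\right) = 769703 \cdot 2658538 = 2046284674214$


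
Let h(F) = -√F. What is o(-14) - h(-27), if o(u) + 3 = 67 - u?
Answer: 78 + 3*I*√3 ≈ 78.0 + 5.1962*I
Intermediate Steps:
o(u) = 64 - u (o(u) = -3 + (67 - u) = 64 - u)
o(-14) - h(-27) = (64 - 1*(-14)) - (-1)*√(-27) = (64 + 14) - (-1)*3*I*√3 = 78 - (-3)*I*√3 = 78 + 3*I*√3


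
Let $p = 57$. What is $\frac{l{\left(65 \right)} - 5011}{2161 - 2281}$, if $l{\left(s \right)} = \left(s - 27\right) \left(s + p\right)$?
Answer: $\frac{25}{8} \approx 3.125$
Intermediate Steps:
$l{\left(s \right)} = \left(-27 + s\right) \left(57 + s\right)$ ($l{\left(s \right)} = \left(s - 27\right) \left(s + 57\right) = \left(s - 27\right) \left(57 + s\right) = \left(-27 + s\right) \left(57 + s\right)$)
$\frac{l{\left(65 \right)} - 5011}{2161 - 2281} = \frac{\left(-1539 + 65^{2} + 30 \cdot 65\right) - 5011}{2161 - 2281} = \frac{\left(-1539 + 4225 + 1950\right) - 5011}{-120} = \left(4636 - 5011\right) \left(- \frac{1}{120}\right) = \left(-375\right) \left(- \frac{1}{120}\right) = \frac{25}{8}$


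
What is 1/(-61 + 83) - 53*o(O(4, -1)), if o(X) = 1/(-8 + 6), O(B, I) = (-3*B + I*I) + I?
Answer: 292/11 ≈ 26.545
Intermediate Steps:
O(B, I) = I + I² - 3*B (O(B, I) = (-3*B + I²) + I = (I² - 3*B) + I = I + I² - 3*B)
o(X) = -½ (o(X) = 1/(-2) = -½)
1/(-61 + 83) - 53*o(O(4, -1)) = 1/(-61 + 83) - 53*(-½) = 1/22 + 53/2 = 292/11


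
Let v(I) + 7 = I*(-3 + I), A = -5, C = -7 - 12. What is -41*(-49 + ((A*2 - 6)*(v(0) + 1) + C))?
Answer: -1148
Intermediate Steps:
C = -19
v(I) = -7 + I*(-3 + I)
-41*(-49 + ((A*2 - 6)*(v(0) + 1) + C)) = -41*(-49 + ((-5*2 - 6)*((-7 + 0² - 3*0) + 1) - 19)) = -41*(-49 + ((-10 - 6)*((-7 + 0 + 0) + 1) - 19)) = -41*(-49 + (-16*(-7 + 1) - 19)) = -41*(-49 + (-16*(-6) - 19)) = -41*(-49 + (96 - 19)) = -41*(-49 + 77) = -41*28 = -1148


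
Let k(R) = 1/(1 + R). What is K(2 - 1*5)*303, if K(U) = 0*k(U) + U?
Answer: -909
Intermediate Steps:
K(U) = U (K(U) = 0/(1 + U) + U = 0 + U = U)
K(2 - 1*5)*303 = (2 - 1*5)*303 = (2 - 5)*303 = -3*303 = -909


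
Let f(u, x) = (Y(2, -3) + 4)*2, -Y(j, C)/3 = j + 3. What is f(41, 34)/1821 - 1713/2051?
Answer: -3164495/3734871 ≈ -0.84728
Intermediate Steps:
Y(j, C) = -9 - 3*j (Y(j, C) = -3*(j + 3) = -3*(3 + j) = -9 - 3*j)
f(u, x) = -22 (f(u, x) = ((-9 - 3*2) + 4)*2 = ((-9 - 6) + 4)*2 = (-15 + 4)*2 = -11*2 = -22)
f(41, 34)/1821 - 1713/2051 = -22/1821 - 1713/2051 = -3164495/3734871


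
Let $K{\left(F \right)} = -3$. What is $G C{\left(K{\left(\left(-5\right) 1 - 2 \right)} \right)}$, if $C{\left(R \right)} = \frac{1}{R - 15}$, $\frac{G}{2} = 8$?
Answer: $- \frac{8}{9} \approx -0.88889$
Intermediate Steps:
$G = 16$ ($G = 2 \cdot 8 = 16$)
$C{\left(R \right)} = \frac{1}{-15 + R}$
$G C{\left(K{\left(\left(-5\right) 1 - 2 \right)} \right)} = \frac{16}{-15 - 3} = \frac{16}{-18} = 16 \left(- \frac{1}{18}\right) = - \frac{8}{9}$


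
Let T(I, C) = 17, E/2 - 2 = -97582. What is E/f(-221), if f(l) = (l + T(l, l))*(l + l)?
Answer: -1435/663 ≈ -2.1644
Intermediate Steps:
E = -195160 (E = 4 + 2*(-97582) = 4 - 195164 = -195160)
f(l) = 2*l*(17 + l) (f(l) = (l + 17)*(l + l) = (17 + l)*(2*l) = 2*l*(17 + l))
E/f(-221) = -195160*(-1/(442*(17 - 221))) = -195160/(2*(-221)*(-204)) = -195160/90168 = -195160*1/90168 = -1435/663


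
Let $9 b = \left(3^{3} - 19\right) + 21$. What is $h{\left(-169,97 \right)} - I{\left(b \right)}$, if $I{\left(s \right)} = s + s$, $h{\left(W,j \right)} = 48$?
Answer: $\frac{374}{9} \approx 41.556$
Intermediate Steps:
$b = \frac{29}{9}$ ($b = \frac{\left(3^{3} - 19\right) + 21}{9} = \frac{\left(27 - 19\right) + 21}{9} = \frac{8 + 21}{9} = \frac{1}{9} \cdot 29 = \frac{29}{9} \approx 3.2222$)
$I{\left(s \right)} = 2 s$
$h{\left(-169,97 \right)} - I{\left(b \right)} = 48 - 2 \cdot \frac{29}{9} = 48 - \frac{58}{9} = \frac{374}{9}$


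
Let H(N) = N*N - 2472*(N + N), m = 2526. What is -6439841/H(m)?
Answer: 6439841/6107868 ≈ 1.0544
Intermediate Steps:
H(N) = N**2 - 4944*N
-6439841/H(m) = -6439841*1/(2526*(-4944 + 2526)) = -6439841/(2526*(-2418)) = -6439841/(-6107868) = -6439841*(-1/6107868) = 6439841/6107868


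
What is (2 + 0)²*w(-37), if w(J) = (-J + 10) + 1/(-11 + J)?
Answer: 2255/12 ≈ 187.92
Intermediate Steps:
w(J) = 10 + 1/(-11 + J) - J (w(J) = (10 - J) + 1/(-11 + J) = 10 + 1/(-11 + J) - J)
(2 + 0)²*w(-37) = (2 + 0)²*((-109 - 1*(-37)² + 21*(-37))/(-11 - 37)) = 2²*((-109 - 1*1369 - 777)/(-48)) = 4*(-(-109 - 1369 - 777)/48) = 4*(-1/48*(-2255)) = 4*(2255/48) = 2255/12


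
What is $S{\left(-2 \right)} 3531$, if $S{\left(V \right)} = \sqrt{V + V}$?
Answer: $7062 i \approx 7062.0 i$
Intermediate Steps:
$S{\left(V \right)} = \sqrt{2} \sqrt{V}$ ($S{\left(V \right)} = \sqrt{2 V} = \sqrt{2} \sqrt{V}$)
$S{\left(-2 \right)} 3531 = \sqrt{2} \sqrt{-2} \cdot 3531 = \sqrt{2} i \sqrt{2} \cdot 3531 = 2 i 3531 = 7062 i$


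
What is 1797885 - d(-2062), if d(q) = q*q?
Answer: -2453959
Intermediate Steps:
d(q) = q**2
1797885 - d(-2062) = 1797885 - 1*(-2062)**2 = 1797885 - 1*4251844 = 1797885 - 4251844 = -2453959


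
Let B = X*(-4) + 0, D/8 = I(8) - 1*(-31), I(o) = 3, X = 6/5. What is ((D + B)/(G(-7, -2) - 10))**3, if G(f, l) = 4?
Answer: -298077632/3375 ≈ -88319.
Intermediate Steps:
X = 6/5 (X = 6*(1/5) = 6/5 ≈ 1.2000)
D = 272 (D = 8*(3 - 1*(-31)) = 8*(3 + 31) = 8*34 = 272)
B = -24/5 (B = (6/5)*(-4) + 0 = -24/5 + 0 = -24/5 ≈ -4.8000)
((D + B)/(G(-7, -2) - 10))**3 = ((272 - 24/5)/(4 - 10))**3 = ((1336/5)/(-6))**3 = ((1336/5)*(-1/6))**3 = (-668/15)**3 = -298077632/3375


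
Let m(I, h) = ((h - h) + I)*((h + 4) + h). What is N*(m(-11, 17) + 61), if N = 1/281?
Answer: -357/281 ≈ -1.2705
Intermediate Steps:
m(I, h) = I*(4 + 2*h) (m(I, h) = (0 + I)*((4 + h) + h) = I*(4 + 2*h))
N = 1/281 ≈ 0.0035587
N*(m(-11, 17) + 61) = (2*(-11)*(2 + 17) + 61)/281 = (2*(-11)*19 + 61)/281 = (-418 + 61)/281 = (1/281)*(-357) = -357/281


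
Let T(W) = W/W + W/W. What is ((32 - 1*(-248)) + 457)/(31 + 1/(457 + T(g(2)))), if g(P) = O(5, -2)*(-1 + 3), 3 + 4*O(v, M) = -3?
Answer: 338283/14230 ≈ 23.773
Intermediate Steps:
O(v, M) = -3/2 (O(v, M) = -3/4 + (1/4)*(-3) = -3/4 - 3/4 = -3/2)
g(P) = -3 (g(P) = -3*(-1 + 3)/2 = -3/2*2 = -3)
T(W) = 2 (T(W) = 1 + 1 = 2)
((32 - 1*(-248)) + 457)/(31 + 1/(457 + T(g(2)))) = ((32 - 1*(-248)) + 457)/(31 + 1/(457 + 2)) = ((32 + 248) + 457)/(31 + 1/459) = (280 + 457)/(31 + 1/459) = 737/(14230/459) = 737*(459/14230) = 338283/14230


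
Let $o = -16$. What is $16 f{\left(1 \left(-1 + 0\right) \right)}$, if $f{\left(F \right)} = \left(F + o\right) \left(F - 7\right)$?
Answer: $2176$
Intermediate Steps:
$f{\left(F \right)} = \left(-16 + F\right) \left(-7 + F\right)$ ($f{\left(F \right)} = \left(F - 16\right) \left(F - 7\right) = \left(-16 + F\right) \left(-7 + F\right)$)
$16 f{\left(1 \left(-1 + 0\right) \right)} = 16 \left(112 + \left(1 \left(-1 + 0\right)\right)^{2} - 23 \cdot 1 \left(-1 + 0\right)\right) = 16 \left(112 + \left(1 \left(-1\right)\right)^{2} - 23 \cdot 1 \left(-1\right)\right) = 16 \left(112 + \left(-1\right)^{2} - -23\right) = 16 \left(112 + 1 + 23\right) = 16 \cdot 136 = 2176$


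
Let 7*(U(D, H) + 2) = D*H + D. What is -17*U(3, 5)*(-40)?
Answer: 2720/7 ≈ 388.57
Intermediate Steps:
U(D, H) = -2 + D/7 + D*H/7 (U(D, H) = -2 + (D*H + D)/7 = -2 + (D + D*H)/7 = -2 + (D/7 + D*H/7) = -2 + D/7 + D*H/7)
-17*U(3, 5)*(-40) = -17*(-2 + (⅐)*3 + (⅐)*3*5)*(-40) = -17*(-2 + 3/7 + 15/7)*(-40) = -17*4/7*(-40) = -68/7*(-40) = 2720/7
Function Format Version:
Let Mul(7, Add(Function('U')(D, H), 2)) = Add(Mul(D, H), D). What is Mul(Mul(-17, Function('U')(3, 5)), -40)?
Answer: Rational(2720, 7) ≈ 388.57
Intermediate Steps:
Function('U')(D, H) = Add(-2, Mul(Rational(1, 7), D), Mul(Rational(1, 7), D, H)) (Function('U')(D, H) = Add(-2, Mul(Rational(1, 7), Add(Mul(D, H), D))) = Add(-2, Mul(Rational(1, 7), Add(D, Mul(D, H)))) = Add(-2, Add(Mul(Rational(1, 7), D), Mul(Rational(1, 7), D, H))) = Add(-2, Mul(Rational(1, 7), D), Mul(Rational(1, 7), D, H)))
Mul(Mul(-17, Function('U')(3, 5)), -40) = Mul(Mul(-17, Add(-2, Mul(Rational(1, 7), 3), Mul(Rational(1, 7), 3, 5))), -40) = Mul(Mul(-17, Add(-2, Rational(3, 7), Rational(15, 7))), -40) = Mul(Mul(-17, Rational(4, 7)), -40) = Mul(Rational(-68, 7), -40) = Rational(2720, 7)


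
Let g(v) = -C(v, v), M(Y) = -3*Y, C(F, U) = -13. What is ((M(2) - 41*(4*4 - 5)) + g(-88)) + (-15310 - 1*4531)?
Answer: -20285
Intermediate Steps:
g(v) = 13 (g(v) = -1*(-13) = 13)
((M(2) - 41*(4*4 - 5)) + g(-88)) + (-15310 - 1*4531) = ((-3*2 - 41*(4*4 - 5)) + 13) + (-15310 - 1*4531) = ((-6 - 41*(16 - 5)) + 13) + (-15310 - 4531) = ((-6 - 41*11) + 13) - 19841 = ((-6 - 451) + 13) - 19841 = (-457 + 13) - 19841 = -444 - 19841 = -20285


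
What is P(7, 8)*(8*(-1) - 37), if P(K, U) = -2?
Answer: 90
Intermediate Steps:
P(7, 8)*(8*(-1) - 37) = -2*(8*(-1) - 37) = -2*(-8 - 37) = -2*(-45) = 90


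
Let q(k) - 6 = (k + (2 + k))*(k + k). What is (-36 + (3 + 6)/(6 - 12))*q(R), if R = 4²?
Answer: -41025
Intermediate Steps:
R = 16
q(k) = 6 + 2*k*(2 + 2*k) (q(k) = 6 + (k + (2 + k))*(k + k) = 6 + (2 + 2*k)*(2*k) = 6 + 2*k*(2 + 2*k))
(-36 + (3 + 6)/(6 - 12))*q(R) = (-36 + (3 + 6)/(6 - 12))*(6 + 4*16 + 4*16²) = (-36 + 9/(-6))*(6 + 64 + 4*256) = (-36 + 9*(-⅙))*(6 + 64 + 1024) = (-36 - 3/2)*1094 = -75/2*1094 = -41025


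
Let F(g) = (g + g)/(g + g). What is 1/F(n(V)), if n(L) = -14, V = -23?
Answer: 1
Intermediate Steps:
F(g) = 1 (F(g) = (2*g)/((2*g)) = (2*g)*(1/(2*g)) = 1)
1/F(n(V)) = 1/1 = 1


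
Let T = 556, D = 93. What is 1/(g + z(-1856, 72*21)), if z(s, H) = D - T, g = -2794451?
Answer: -1/2794914 ≈ -3.5779e-7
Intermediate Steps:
z(s, H) = -463 (z(s, H) = 93 - 1*556 = 93 - 556 = -463)
1/(g + z(-1856, 72*21)) = 1/(-2794451 - 463) = 1/(-2794914) = -1/2794914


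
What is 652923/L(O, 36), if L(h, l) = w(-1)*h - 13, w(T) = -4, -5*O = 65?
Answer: 217641/13 ≈ 16742.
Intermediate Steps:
O = -13 (O = -⅕*65 = -13)
L(h, l) = -13 - 4*h (L(h, l) = -4*h - 13 = -13 - 4*h)
652923/L(O, 36) = 652923/(-13 - 4*(-13)) = 652923/(-13 + 52) = 652923/39 = 652923*(1/39) = 217641/13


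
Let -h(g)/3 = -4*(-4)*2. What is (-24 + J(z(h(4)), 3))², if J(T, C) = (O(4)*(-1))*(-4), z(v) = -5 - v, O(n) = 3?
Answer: 144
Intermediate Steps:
h(g) = -96 (h(g) = -3*(-4*(-4))*2 = -48*2 = -3*32 = -96)
J(T, C) = 12 (J(T, C) = (3*(-1))*(-4) = -3*(-4) = 12)
(-24 + J(z(h(4)), 3))² = (-24 + 12)² = (-12)² = 144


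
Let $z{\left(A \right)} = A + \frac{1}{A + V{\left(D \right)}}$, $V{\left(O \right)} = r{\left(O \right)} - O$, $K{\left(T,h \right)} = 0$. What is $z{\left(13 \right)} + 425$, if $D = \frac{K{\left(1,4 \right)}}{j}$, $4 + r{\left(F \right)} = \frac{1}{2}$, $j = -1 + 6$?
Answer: $\frac{8324}{19} \approx 438.11$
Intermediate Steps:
$j = 5$
$r{\left(F \right)} = - \frac{7}{2}$ ($r{\left(F \right)} = -4 + \frac{1}{2} = - \frac{7}{2}$)
$D = 0$ ($D = \frac{0}{5} = 0 \cdot \frac{1}{5} = 0$)
$V{\left(O \right)} = - \frac{7}{2} - O$
$z{\left(A \right)} = A + \frac{1}{- \frac{7}{2} + A}$ ($z{\left(A \right)} = A + \frac{1}{A - \frac{7}{2}} = A + \frac{1}{- \frac{7}{2} + A}$)
$z{\left(13 \right)} + 425 = \frac{-2 - 2 \cdot 13^{2} + 7 \cdot 13}{7 - 26} + 425 = \frac{-2 - 338 + 91}{7 - 26} + 425 = \frac{-2 - 338 + 91}{-19} + 425 = \left(- \frac{1}{19}\right) \left(-249\right) + 425 = \frac{249}{19} + 425 = \frac{8324}{19}$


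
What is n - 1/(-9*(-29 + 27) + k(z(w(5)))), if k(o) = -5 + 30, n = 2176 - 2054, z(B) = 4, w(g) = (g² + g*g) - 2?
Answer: 5245/43 ≈ 121.98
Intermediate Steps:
w(g) = -2 + 2*g² (w(g) = (g² + g²) - 2 = 2*g² - 2 = -2 + 2*g²)
n = 122
k(o) = 25
n - 1/(-9*(-29 + 27) + k(z(w(5)))) = 122 - 1/(-9*(-29 + 27) + 25) = 122 - 1/(-9*(-2) + 25) = 122 - 1/(18 + 25) = 122 - 1/43 = 5245/43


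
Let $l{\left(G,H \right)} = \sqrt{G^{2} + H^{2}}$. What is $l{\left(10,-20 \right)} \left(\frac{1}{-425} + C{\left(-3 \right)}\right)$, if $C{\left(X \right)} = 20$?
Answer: $\frac{16998 \sqrt{5}}{85} \approx 447.16$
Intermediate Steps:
$l{\left(10,-20 \right)} \left(\frac{1}{-425} + C{\left(-3 \right)}\right) = \sqrt{10^{2} + \left(-20\right)^{2}} \left(\frac{1}{-425} + 20\right) = \sqrt{100 + 400} \left(- \frac{1}{425} + 20\right) = \sqrt{500} \cdot \frac{8499}{425} = 10 \sqrt{5} \cdot \frac{8499}{425} = \frac{16998 \sqrt{5}}{85}$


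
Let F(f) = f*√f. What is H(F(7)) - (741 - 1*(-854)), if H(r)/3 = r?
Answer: -1595 + 21*√7 ≈ -1539.4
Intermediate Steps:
F(f) = f^(3/2)
H(r) = 3*r
H(F(7)) - (741 - 1*(-854)) = 3*7^(3/2) - (741 - 1*(-854)) = 3*(7*√7) - (741 + 854) = 21*√7 - 1*1595 = 21*√7 - 1595 = -1595 + 21*√7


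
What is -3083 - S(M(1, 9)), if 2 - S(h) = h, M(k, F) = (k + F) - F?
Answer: -3084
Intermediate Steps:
M(k, F) = k (M(k, F) = (F + k) - F = k)
S(h) = 2 - h
-3083 - S(M(1, 9)) = -3083 - (2 - 1*1) = -3083 - (2 - 1) = -3083 - 1*1 = -3083 - 1 = -3084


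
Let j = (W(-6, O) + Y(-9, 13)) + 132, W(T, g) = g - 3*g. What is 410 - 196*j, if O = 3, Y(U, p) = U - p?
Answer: -19974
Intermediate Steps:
W(T, g) = -2*g
j = 104 (j = (-2*3 + (-9 - 1*13)) + 132 = (-6 + (-9 - 13)) + 132 = (-6 - 22) + 132 = -28 + 132 = 104)
410 - 196*j = 410 - 196*104 = 410 - 20384 = -19974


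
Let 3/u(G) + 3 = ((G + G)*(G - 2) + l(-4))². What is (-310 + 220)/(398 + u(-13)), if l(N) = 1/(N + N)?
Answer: -437758605/1935865927 ≈ -0.22613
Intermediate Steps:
l(N) = 1/(2*N)
u(G) = 3/(-3 + (-⅛ + 2*G*(-2 + G))²) (u(G) = 3/(-3 + ((G + G)*(G - 2) + (½)/(-4))²) = 3/(-3 + ((2*G)*(-2 + G) + (½)*(-¼))²) = 3/(-3 + (2*G*(-2 + G) - ⅛)²) = 3/(-3 + (-⅛ + 2*G*(-2 + G))²))
(-310 + 220)/(398 + u(-13)) = (-310 + 220)/(398 + 192/(-192 + (-1 - 32*(-13) + 16*(-13)²)²)) = -90/(398 + 192/(-192 + (-1 + 416 + 16*169)²)) = -90/(398 + 192/(-192 + (-1 + 416 + 2704)²)) = -90/(398 + 192/(-192 + 3119²)) = -90/(398 + 192/(-192 + 9728161)) = -90/(398 + 192/9727969) = -90/3871731854/9727969 = -90*9727969/3871731854 = -437758605/1935865927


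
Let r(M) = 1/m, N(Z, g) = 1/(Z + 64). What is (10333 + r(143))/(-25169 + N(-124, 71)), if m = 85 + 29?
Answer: -11779630/28692679 ≈ -0.41054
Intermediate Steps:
m = 114
N(Z, g) = 1/(64 + Z)
r(M) = 1/114
(10333 + r(143))/(-25169 + N(-124, 71)) = (10333 + 1/114)/(-25169 + 1/(64 - 124)) = 1177963/(114*(-25169 + 1/(-60))) = 1177963/(114*(-25169 - 1/60)) = 1177963/(114*(-1510141/60)) = (1177963/114)*(-60/1510141) = -11779630/28692679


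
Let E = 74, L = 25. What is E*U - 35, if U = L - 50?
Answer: -1885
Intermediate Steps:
U = -25 (U = 25 - 50 = -25)
E*U - 35 = 74*(-25) - 35 = -1850 - 35 = -1885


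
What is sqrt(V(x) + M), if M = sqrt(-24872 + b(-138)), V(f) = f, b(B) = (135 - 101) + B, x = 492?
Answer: 2*sqrt(123 + I*sqrt(1561)) ≈ 22.458 + 3.5185*I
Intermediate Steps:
b(B) = 34 + B
M = 4*I*sqrt(1561) (M = sqrt(-24872 + (34 - 138)) = sqrt(-24872 - 104) = sqrt(-24976) = 4*I*sqrt(1561) ≈ 158.04*I)
sqrt(V(x) + M) = sqrt(492 + 4*I*sqrt(1561))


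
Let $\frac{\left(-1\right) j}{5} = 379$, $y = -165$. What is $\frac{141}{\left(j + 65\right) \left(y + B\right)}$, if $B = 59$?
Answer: $\frac{47}{64660} \approx 0.00072688$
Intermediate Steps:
$j = -1895$ ($j = \left(-5\right) 379 = -1895$)
$\frac{141}{\left(j + 65\right) \left(y + B\right)} = \frac{141}{\left(-1895 + 65\right) \left(-165 + 59\right)} = \frac{141}{\left(-1830\right) \left(-106\right)} = \frac{141}{193980} = 141 \cdot \frac{1}{193980} = \frac{47}{64660}$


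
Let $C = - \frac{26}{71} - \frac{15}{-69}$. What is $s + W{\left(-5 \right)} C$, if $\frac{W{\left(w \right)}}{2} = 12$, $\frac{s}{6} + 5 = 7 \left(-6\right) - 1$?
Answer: $- \frac{476136}{1633} \approx -291.57$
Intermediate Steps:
$s = -288$ ($s = -30 + 6 \left(7 \left(-6\right) - 1\right) = -30 + 6 \left(-42 - 1\right) = -30 + 6 \left(-43\right) = -30 - 258 = -288$)
$W{\left(w \right)} = 24$ ($W{\left(w \right)} = 2 \cdot 12 = 24$)
$C = - \frac{243}{1633}$ ($C = \left(-26\right) \frac{1}{71} - - \frac{5}{23} = - \frac{26}{71} + \frac{5}{23} = - \frac{243}{1633} \approx -0.14881$)
$s + W{\left(-5 \right)} C = -288 + 24 \left(- \frac{243}{1633}\right) = -288 - \frac{5832}{1633} = - \frac{476136}{1633}$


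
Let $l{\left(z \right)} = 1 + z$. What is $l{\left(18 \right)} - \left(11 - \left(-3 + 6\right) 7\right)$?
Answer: $29$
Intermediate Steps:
$l{\left(18 \right)} - \left(11 - \left(-3 + 6\right) 7\right) = \left(1 + 18\right) - \left(11 - \left(-3 + 6\right) 7\right) = 19 + \left(3 \cdot 7 - 11\right) = 19 + \left(21 - 11\right) = 19 + 10 = 29$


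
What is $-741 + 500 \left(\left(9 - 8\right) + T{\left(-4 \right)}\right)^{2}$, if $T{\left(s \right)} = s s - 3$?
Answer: $97259$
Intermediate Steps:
$T{\left(s \right)} = -3 + s^{2}$ ($T{\left(s \right)} = s^{2} - 3 = -3 + s^{2}$)
$-741 + 500 \left(\left(9 - 8\right) + T{\left(-4 \right)}\right)^{2} = -741 + 500 \left(\left(9 - 8\right) - \left(3 - \left(-4\right)^{2}\right)\right)^{2} = -741 + 500 \left(\left(9 - 8\right) + \left(-3 + 16\right)\right)^{2} = -741 + 500 \left(1 + 13\right)^{2} = -741 + 500 \cdot 14^{2} = -741 + 500 \cdot 196 = -741 + 98000 = 97259$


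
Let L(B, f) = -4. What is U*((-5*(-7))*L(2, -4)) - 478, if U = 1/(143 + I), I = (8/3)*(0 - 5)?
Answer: -186362/389 ≈ -479.08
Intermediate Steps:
I = -40/3 (I = (8*(1/3))*(-5) = (8/3)*(-5) = -40/3 ≈ -13.333)
U = 3/389 (U = 1/(143 - 40/3) = 1/(389/3) = 3/389 ≈ 0.0077121)
U*((-5*(-7))*L(2, -4)) - 478 = 3*(-5*(-7)*(-4))/389 - 478 = 3*(35*(-4))/389 - 478 = (3/389)*(-140) - 478 = -420/389 - 478 = -186362/389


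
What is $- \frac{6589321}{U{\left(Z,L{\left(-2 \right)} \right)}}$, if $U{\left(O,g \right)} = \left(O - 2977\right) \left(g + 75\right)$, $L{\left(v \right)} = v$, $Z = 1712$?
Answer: $\frac{6589321}{92345} \approx 71.355$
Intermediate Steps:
$U{\left(O,g \right)} = \left(-2977 + O\right) \left(75 + g\right)$
$- \frac{6589321}{U{\left(Z,L{\left(-2 \right)} \right)}} = - \frac{6589321}{-223275 - -5954 + 75 \cdot 1712 + 1712 \left(-2\right)} = - \frac{6589321}{-223275 + 5954 + 128400 - 3424} = - \frac{6589321}{-92345} = \left(-6589321\right) \left(- \frac{1}{92345}\right) = \frac{6589321}{92345}$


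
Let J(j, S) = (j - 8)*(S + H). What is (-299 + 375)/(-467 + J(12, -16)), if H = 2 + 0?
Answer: -76/523 ≈ -0.14532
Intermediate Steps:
H = 2
J(j, S) = (-8 + j)*(2 + S) (J(j, S) = (j - 8)*(S + 2) = (-8 + j)*(2 + S))
(-299 + 375)/(-467 + J(12, -16)) = (-299 + 375)/(-467 + (-16 - 8*(-16) + 2*12 - 16*12)) = 76/(-467 + (-16 + 128 + 24 - 192)) = 76/(-467 - 56) = 76/(-523) = 76*(-1/523) = -76/523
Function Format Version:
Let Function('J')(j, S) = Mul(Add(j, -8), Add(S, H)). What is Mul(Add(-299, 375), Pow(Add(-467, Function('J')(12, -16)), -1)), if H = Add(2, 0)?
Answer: Rational(-76, 523) ≈ -0.14532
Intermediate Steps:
H = 2
Function('J')(j, S) = Mul(Add(-8, j), Add(2, S)) (Function('J')(j, S) = Mul(Add(j, -8), Add(S, 2)) = Mul(Add(-8, j), Add(2, S)))
Mul(Add(-299, 375), Pow(Add(-467, Function('J')(12, -16)), -1)) = Mul(Add(-299, 375), Pow(Add(-467, Add(-16, Mul(-8, -16), Mul(2, 12), Mul(-16, 12))), -1)) = Mul(76, Pow(Add(-467, Add(-16, 128, 24, -192)), -1)) = Mul(76, Pow(Add(-467, -56), -1)) = Mul(76, Pow(-523, -1)) = Mul(76, Rational(-1, 523)) = Rational(-76, 523)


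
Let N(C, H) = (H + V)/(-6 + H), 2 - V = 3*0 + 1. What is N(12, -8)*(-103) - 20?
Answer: -143/2 ≈ -71.500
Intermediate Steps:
V = 1 (V = 2 - (3*0 + 1) = 2 - (0 + 1) = 2 - 1*1 = 2 - 1 = 1)
N(C, H) = (1 + H)/(-6 + H) (N(C, H) = (H + 1)/(-6 + H) = (1 + H)/(-6 + H))
N(12, -8)*(-103) - 20 = ((1 - 8)/(-6 - 8))*(-103) - 20 = (-7/(-14))*(-103) - 20 = -1/14*(-7)*(-103) - 20 = (1/2)*(-103) - 20 = -103/2 - 20 = -143/2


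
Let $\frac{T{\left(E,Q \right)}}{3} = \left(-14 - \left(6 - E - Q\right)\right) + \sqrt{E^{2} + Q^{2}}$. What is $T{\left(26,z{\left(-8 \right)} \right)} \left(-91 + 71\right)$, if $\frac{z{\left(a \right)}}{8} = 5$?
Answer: $-2760 - 120 \sqrt{569} \approx -5622.4$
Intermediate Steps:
$z{\left(a \right)} = 40$ ($z{\left(a \right)} = 8 \cdot 5 = 40$)
$T{\left(E,Q \right)} = -60 + 3 E + 3 Q + 3 \sqrt{E^{2} + Q^{2}}$ ($T{\left(E,Q \right)} = 3 \left(\left(-14 - \left(6 - E - Q\right)\right) + \sqrt{E^{2} + Q^{2}}\right) = 3 \left(\left(-14 + \left(-6 + E + Q\right)\right) + \sqrt{E^{2} + Q^{2}}\right) = 3 \left(\left(-20 + E + Q\right) + \sqrt{E^{2} + Q^{2}}\right) = 3 \left(-20 + E + Q + \sqrt{E^{2} + Q^{2}}\right) = -60 + 3 E + 3 Q + 3 \sqrt{E^{2} + Q^{2}}$)
$T{\left(26,z{\left(-8 \right)} \right)} \left(-91 + 71\right) = \left(-60 + 3 \cdot 26 + 3 \cdot 40 + 3 \sqrt{26^{2} + 40^{2}}\right) \left(-91 + 71\right) = \left(-60 + 78 + 120 + 3 \sqrt{676 + 1600}\right) \left(-20\right) = \left(-60 + 78 + 120 + 3 \sqrt{2276}\right) \left(-20\right) = \left(-60 + 78 + 120 + 3 \cdot 2 \sqrt{569}\right) \left(-20\right) = \left(-60 + 78 + 120 + 6 \sqrt{569}\right) \left(-20\right) = \left(138 + 6 \sqrt{569}\right) \left(-20\right) = -2760 - 120 \sqrt{569}$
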